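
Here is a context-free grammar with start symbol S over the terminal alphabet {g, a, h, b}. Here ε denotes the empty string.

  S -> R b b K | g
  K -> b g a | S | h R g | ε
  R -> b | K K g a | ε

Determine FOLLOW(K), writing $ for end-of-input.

{$, b, g, h}

FIRST(S): from S->R b b K we get {b, g, h}; from S->g we get {g}. So FIRST(S) = {b, g, h}.
FIRST(K): from K->b g a we get {b}; from K->S we get {b, g, h}; from K->h R g we get {h}; from K->ε we get {ε}. So FIRST(K) = {ε, b, g, h}.
FIRST(R): from R->b we get {b}; from R->K K g a we get {b, g, h}; from R->ε we get {ε}. So FIRST(R) = {ε, b, g, h}.
FOLLOW(S) includes $ since S is the start symbol.
FOLLOW(R): in S->R b b K, R is followed by b b K with FIRST {b}; in K->h R g, R is followed by g with FIRST {g}. Thus FOLLOW(R) = {b, g}.
FOLLOW(S): in K->S, the suffix after S is empty, so FOLLOW(S) ⊇ FOLLOW(K) = {$, b, g, h}. Thus FOLLOW(S) = {$, b, g, h}.
FOLLOW(K): in S->R b b K, the suffix after K is empty, so FOLLOW(K) ⊇ FOLLOW(S) = {$, b, g, h}; in R->K K g a (occurrence 1), K is followed by K g a with FIRST {b, g, h}; in R->K K g a (occurrence 2), K is followed by g a with FIRST {g}. Thus FOLLOW(K) = {$, b, g, h}.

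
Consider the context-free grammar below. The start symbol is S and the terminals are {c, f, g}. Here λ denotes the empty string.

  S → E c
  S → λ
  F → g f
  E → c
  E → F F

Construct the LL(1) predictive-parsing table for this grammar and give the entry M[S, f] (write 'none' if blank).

FIRST(F) = {g}
FIRST(E) = {c, g}  (via F F)
FIRST(S) = {λ, c, g}  (via E c)
FOLLOW(S) includes $ since S is the start symbol.
FOLLOW(S): S appears on no right-hand side. Thus FOLLOW(S) = {$}.
For S → E c: FIRST(E c) = {c, g}, so it goes in M[S, t] for t ∈ {c, g}.
For S → λ: FIRST(λ) = {λ}, so it goes in M[S, t] for t ∈ {}; since λ ∈ FIRST, also for every t ∈ FOLLOW(S) = {$}.
None of these place a production in M[S, f].

none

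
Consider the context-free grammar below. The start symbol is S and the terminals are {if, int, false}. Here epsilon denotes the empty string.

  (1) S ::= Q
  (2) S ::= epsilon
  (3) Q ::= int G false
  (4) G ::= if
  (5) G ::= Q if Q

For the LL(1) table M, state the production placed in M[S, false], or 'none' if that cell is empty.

none

FIRST(Q) = {int}
FIRST(S) = {epsilon, int}  (via Q)
FIRST(G) = {if, int}  (via Q if Q)
FOLLOW(S) includes $ since S is the start symbol.
FOLLOW(S): S appears on no right-hand side. Thus FOLLOW(S) = {$}.
For S ::= Q: FIRST(Q) = {int}, so it goes in M[S, t] for t ∈ {int}.
For S ::= epsilon: FIRST(epsilon) = {epsilon}, so it goes in M[S, t] for t ∈ {}; since epsilon ∈ FIRST, also for every t ∈ FOLLOW(S) = {$}.
None of these place a production in M[S, false].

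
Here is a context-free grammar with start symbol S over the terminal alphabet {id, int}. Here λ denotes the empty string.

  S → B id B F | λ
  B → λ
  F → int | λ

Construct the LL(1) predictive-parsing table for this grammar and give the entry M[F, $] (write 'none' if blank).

F → λ

FIRST(B) = {λ}
FIRST(F) = {λ, int}
FIRST(S) = {λ, id}  (via B id B F)
FOLLOW(S) includes $ since S is the start symbol.
FOLLOW(S): S appears on no right-hand side. Thus FOLLOW(S) = {$}.
FOLLOW(F): in S→B id B F, the suffix after F is empty, so FOLLOW(F) ⊇ FOLLOW(S) = {$}. Thus FOLLOW(F) = {$}.
For F → int: FIRST(int) = {int}, so it goes in M[F, t] for t ∈ {int}.
For F → λ: FIRST(λ) = {λ}, so it goes in M[F, t] for t ∈ {}; since λ ∈ FIRST, also for every t ∈ FOLLOW(F) = {$}.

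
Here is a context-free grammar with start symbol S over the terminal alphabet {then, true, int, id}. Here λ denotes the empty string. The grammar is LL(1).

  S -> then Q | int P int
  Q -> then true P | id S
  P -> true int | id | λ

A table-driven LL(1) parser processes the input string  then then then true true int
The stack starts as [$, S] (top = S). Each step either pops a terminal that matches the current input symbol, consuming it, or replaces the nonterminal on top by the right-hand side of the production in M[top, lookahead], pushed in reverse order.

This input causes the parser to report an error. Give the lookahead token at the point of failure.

     Stack          Input                           Action
  1  $ S            then then then true true int $  expand S -> then Q
  2  $ Q then       then then then true true int $  match then
  3  $ Q            then then true true int $       expand Q -> then true P
  4  $ P true then  then then true true int $       match then
  5  $ P true       then true true int $            error: top is terminal true but lookahead is then

then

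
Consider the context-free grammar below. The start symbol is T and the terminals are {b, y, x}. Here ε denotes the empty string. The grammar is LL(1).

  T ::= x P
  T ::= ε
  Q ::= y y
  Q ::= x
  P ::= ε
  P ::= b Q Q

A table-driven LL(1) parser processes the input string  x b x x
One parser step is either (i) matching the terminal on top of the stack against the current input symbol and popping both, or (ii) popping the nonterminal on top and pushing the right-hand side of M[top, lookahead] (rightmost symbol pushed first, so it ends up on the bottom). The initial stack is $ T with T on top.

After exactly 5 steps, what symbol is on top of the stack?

x

step 1: stack=$ T  input=x b x x $  — expand T ::= x P
step 2: stack=$ P x  input=x b x x $  — match x
step 3: stack=$ P  input=b x x $  — expand P ::= b Q Q
step 4: stack=$ Q Q b  input=b x x $  — match b
step 5: stack=$ Q Q  input=x x $  — expand Q ::= x
Stack after step 5: $ Q x (top = x).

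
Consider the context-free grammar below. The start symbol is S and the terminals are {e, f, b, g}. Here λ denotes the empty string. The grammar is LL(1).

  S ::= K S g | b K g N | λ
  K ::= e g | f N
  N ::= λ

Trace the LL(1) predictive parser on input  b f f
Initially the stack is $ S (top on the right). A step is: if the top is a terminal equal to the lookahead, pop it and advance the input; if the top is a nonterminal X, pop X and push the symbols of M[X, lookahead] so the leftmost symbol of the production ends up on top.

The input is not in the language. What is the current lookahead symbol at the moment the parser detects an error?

     Stack      Input    Action
  1  $ S        b f f $  expand S ::= b K g N
  2  $ N g K b  b f f $  match b
  3  $ N g K    f f $    expand K ::= f N
  4  $ N g N f  f f $    match f
  5  $ N g N    f $      expand N ::= λ
  6  $ N g      f $      error: top is terminal g but lookahead is f

f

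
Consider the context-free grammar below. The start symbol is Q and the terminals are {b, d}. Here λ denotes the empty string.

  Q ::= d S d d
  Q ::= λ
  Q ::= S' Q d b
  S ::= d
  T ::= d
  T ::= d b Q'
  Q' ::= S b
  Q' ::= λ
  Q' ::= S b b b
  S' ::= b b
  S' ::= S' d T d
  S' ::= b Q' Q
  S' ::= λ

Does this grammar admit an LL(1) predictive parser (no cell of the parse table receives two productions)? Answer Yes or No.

No

FIRST(Q) = {λ, b, d}
FIRST(S) = {d}
FIRST(T) = {d}
FIRST(Q') = {λ, d}
FIRST(S') = {λ, b, d}
FOLLOW(Q) = {$, b, d}
FOLLOW(S) = {b, d}
FOLLOW(T) = {d}
FOLLOW(Q') = {b, d}
FOLLOW(S') = {b, d}
Cell M[Q, b] receives both Q ::= λ and Q ::= S' Q d b — the grammar is not LL(1).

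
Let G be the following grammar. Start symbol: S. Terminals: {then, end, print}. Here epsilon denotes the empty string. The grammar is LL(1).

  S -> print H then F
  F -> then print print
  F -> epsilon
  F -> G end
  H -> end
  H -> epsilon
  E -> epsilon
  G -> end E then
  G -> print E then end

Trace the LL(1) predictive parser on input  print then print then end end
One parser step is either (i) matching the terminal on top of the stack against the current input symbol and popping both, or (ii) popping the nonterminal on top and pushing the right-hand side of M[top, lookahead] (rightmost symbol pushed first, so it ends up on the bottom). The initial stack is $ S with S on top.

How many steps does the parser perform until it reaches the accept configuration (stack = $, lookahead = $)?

step 1: stack=$ S  input=print then print then end end $  — expand S -> print H then F
step 2: stack=$ F then H print  input=print then print then end end $  — match print
step 3: stack=$ F then H  input=then print then end end $  — expand H -> epsilon
step 4: stack=$ F then  input=then print then end end $  — match then
step 5: stack=$ F  input=print then end end $  — expand F -> G end
step 6: stack=$ end G  input=print then end end $  — expand G -> print E then end
step 7: stack=$ end end then E print  input=print then end end $  — match print
step 8: stack=$ end end then E  input=then end end $  — expand E -> epsilon
step 9: stack=$ end end then  input=then end end $  — match then
step 10: stack=$ end end  input=end end $  — match end
step 11: stack=$ end  input=end $  — match end
Accept reached after 11 steps.

11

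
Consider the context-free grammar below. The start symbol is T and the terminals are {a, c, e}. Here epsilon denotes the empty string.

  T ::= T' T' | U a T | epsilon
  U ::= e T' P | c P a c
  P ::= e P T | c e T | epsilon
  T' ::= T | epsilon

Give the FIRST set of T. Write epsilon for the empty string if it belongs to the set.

{epsilon, c, e}

FIRST(U) = {c, e}
FIRST(P) = {epsilon, c, e}
FIRST(T) = {epsilon, c, e}  (via T' T', U a T)
FIRST(T') = {epsilon, c, e}  (via T)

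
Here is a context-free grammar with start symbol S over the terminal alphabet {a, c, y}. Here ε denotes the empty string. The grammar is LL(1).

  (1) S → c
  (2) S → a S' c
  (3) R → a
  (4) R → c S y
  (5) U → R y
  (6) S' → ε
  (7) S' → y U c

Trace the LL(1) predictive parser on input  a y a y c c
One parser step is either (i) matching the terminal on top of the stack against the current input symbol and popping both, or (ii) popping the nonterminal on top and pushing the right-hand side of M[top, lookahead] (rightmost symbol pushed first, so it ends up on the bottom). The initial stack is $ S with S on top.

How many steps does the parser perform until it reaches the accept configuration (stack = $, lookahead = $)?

10

step 1: stack=$ S  input=a y a y c c $  — expand S → a S' c
step 2: stack=$ c S' a  input=a y a y c c $  — match a
step 3: stack=$ c S'  input=y a y c c $  — expand S' → y U c
step 4: stack=$ c c U y  input=y a y c c $  — match y
step 5: stack=$ c c U  input=a y c c $  — expand U → R y
step 6: stack=$ c c y R  input=a y c c $  — expand R → a
step 7: stack=$ c c y a  input=a y c c $  — match a
step 8: stack=$ c c y  input=y c c $  — match y
step 9: stack=$ c c  input=c c $  — match c
step 10: stack=$ c  input=c $  — match c
Accept reached after 10 steps.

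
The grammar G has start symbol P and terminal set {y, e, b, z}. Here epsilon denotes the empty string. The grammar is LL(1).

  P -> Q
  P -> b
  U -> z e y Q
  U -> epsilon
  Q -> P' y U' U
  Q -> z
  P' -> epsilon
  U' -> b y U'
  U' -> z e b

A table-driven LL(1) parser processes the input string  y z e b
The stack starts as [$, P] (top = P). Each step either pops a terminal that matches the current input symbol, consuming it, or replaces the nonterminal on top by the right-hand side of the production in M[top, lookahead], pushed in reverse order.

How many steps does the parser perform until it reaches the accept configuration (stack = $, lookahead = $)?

9

step 1: stack=$ P  input=y z e b $  — expand P -> Q
step 2: stack=$ Q  input=y z e b $  — expand Q -> P' y U' U
step 3: stack=$ U U' y P'  input=y z e b $  — expand P' -> epsilon
step 4: stack=$ U U' y  input=y z e b $  — match y
step 5: stack=$ U U'  input=z e b $  — expand U' -> z e b
step 6: stack=$ U b e z  input=z e b $  — match z
step 7: stack=$ U b e  input=e b $  — match e
step 8: stack=$ U b  input=b $  — match b
step 9: stack=$ U  input=$  — expand U -> epsilon
Accept reached after 9 steps.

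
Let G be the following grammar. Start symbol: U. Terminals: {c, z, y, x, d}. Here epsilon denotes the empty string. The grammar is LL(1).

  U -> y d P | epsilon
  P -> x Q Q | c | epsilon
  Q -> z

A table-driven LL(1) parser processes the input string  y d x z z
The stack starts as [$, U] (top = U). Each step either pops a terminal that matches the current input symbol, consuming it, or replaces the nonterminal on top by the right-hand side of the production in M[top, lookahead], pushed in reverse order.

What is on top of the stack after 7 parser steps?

     Stack    Input        Action
  1  $ U      y d x z z $  expand U -> y d P
  2  $ P d y  y d x z z $  match y
  3  $ P d    d x z z $    match d
  4  $ P      x z z $      expand P -> x Q Q
  5  $ Q Q x  x z z $      match x
  6  $ Q Q    z z $        expand Q -> z
  7  $ Q z    z z $        match z
Stack after step 7: $ Q (top = Q).

Q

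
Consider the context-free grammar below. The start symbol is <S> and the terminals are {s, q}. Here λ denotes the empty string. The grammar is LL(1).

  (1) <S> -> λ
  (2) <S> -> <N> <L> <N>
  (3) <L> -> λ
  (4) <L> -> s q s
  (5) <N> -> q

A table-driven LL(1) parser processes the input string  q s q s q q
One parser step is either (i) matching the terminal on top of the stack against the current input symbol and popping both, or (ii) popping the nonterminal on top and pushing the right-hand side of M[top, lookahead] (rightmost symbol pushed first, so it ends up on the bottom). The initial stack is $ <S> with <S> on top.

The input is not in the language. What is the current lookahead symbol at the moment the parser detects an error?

q

      Stack          Input          Action
   1  $ <S>          q s q s q q $  expand <S> -> <N> <L> <N>
   2  $ <N> <L> <N>  q s q s q q $  expand <N> -> q
   3  $ <N> <L> q    q s q s q q $  match q
   4  $ <N> <L>      s q s q q $    expand <L> -> s q s
   5  $ <N> s q s    s q s q q $    match s
   6  $ <N> s q      q s q q $      match q
   7  $ <N> s        s q q $        match s
   8  $ <N>          q q $          expand <N> -> q
   9  $ q            q q $          match q
  10  $              q $            error: stack empty but input remains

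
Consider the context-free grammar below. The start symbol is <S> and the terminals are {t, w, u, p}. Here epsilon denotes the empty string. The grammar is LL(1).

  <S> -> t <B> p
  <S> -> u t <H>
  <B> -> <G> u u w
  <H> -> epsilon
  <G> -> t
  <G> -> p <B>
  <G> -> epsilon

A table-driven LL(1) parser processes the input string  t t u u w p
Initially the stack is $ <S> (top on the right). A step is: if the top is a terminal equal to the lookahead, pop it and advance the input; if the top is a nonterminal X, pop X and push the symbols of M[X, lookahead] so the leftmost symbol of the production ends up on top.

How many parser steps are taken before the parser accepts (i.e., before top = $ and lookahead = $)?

9

step 1: stack=$ <S>  input=t t u u w p $  — expand <S> -> t <B> p
step 2: stack=$ p <B> t  input=t t u u w p $  — match t
step 3: stack=$ p <B>  input=t u u w p $  — expand <B> -> <G> u u w
step 4: stack=$ p w u u <G>  input=t u u w p $  — expand <G> -> t
step 5: stack=$ p w u u t  input=t u u w p $  — match t
step 6: stack=$ p w u u  input=u u w p $  — match u
step 7: stack=$ p w u  input=u w p $  — match u
step 8: stack=$ p w  input=w p $  — match w
step 9: stack=$ p  input=p $  — match p
Accept reached after 9 steps.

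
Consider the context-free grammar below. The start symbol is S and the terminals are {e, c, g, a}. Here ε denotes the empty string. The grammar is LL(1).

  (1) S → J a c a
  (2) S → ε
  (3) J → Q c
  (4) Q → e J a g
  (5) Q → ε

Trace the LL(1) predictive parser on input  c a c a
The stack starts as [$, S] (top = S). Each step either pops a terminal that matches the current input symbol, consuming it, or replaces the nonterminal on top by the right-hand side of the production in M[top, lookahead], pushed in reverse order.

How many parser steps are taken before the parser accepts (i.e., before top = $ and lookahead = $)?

7

     Stack        Input      Action
  1  $ S          c a c a $  expand S → J a c a
  2  $ a c a J    c a c a $  expand J → Q c
  3  $ a c a c Q  c a c a $  expand Q → ε
  4  $ a c a c    c a c a $  match c
  5  $ a c a      a c a $    match a
  6  $ a c        c a $      match c
  7  $ a          a $        match a
Accept reached after 7 steps.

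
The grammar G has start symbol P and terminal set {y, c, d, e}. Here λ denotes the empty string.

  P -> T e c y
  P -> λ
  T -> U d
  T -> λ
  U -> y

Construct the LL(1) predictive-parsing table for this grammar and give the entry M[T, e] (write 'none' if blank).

T -> λ

FIRST(U): from U->y we get {y}. So FIRST(U) = {y}.
FIRST(T): from T->U d we get {y}; from T->λ we get {λ}. So FIRST(T) = {λ, y}.
FIRST(P): from P->T e c y we get {e, y}; from P->λ we get {λ}. So FIRST(P) = {λ, e, y}.
FOLLOW(P) includes $ since P is the start symbol.
FOLLOW(T): in P->T e c y, T is followed by e c y with FIRST {e}. Thus FOLLOW(T) = {e}.
For T -> U d: FIRST(U d) = {y}, so it goes in M[T, t] for t ∈ {y}.
For T -> λ: FIRST(λ) = {λ}, so it goes in M[T, t] for t ∈ {}; since λ ∈ FIRST, also for every t ∈ FOLLOW(T) = {e}.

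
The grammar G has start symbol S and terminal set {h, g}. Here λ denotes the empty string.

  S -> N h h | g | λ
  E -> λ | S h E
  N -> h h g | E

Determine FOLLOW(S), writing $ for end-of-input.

FIRST(S): from S->N h h we get {g, h}; from S->g we get {g}; from S->λ we get {λ}. So FIRST(S) = {λ, g, h}.
FIRST(E): from E->λ we get {λ}; from E->S h E we get {g, h}. So FIRST(E) = {λ, g, h}.
FIRST(N): from N->h h g we get {h}; from N->E we get {λ, g, h}. So FIRST(N) = {λ, g, h}.
FOLLOW(S) includes $ since S is the start symbol.
FOLLOW(S): in E->S h E, S is followed by h E with FIRST {h}. Thus FOLLOW(S) = {$, h}.
FOLLOW(N): in S->N h h, N is followed by h h with FIRST {h}. Thus FOLLOW(N) = {h}.
FOLLOW(E): in E->S h E, the suffix after E is empty (adds nothing new); in N->E, the suffix after E is empty, so FOLLOW(E) ⊇ FOLLOW(N) = {h}. Thus FOLLOW(E) = {h}.

{$, h}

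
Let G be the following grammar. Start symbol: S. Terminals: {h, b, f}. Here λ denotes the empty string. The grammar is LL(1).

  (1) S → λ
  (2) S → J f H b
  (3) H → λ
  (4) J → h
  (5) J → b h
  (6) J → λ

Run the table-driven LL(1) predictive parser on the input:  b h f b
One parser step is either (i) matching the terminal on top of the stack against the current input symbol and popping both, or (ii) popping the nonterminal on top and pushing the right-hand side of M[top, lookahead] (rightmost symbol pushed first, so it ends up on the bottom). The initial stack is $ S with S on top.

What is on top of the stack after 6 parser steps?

step 1: stack=$ S  input=b h f b $  — expand S → J f H b
step 2: stack=$ b H f J  input=b h f b $  — expand J → b h
step 3: stack=$ b H f h b  input=b h f b $  — match b
step 4: stack=$ b H f h  input=h f b $  — match h
step 5: stack=$ b H f  input=f b $  — match f
step 6: stack=$ b H  input=b $  — expand H → λ
Stack after step 6: $ b (top = b).

b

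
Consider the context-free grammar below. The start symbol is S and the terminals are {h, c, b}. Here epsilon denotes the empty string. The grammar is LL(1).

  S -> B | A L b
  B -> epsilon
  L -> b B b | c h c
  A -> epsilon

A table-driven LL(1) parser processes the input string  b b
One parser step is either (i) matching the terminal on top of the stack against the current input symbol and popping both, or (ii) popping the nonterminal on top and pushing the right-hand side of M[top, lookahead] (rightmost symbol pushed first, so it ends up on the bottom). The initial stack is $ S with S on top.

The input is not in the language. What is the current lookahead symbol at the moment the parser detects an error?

$

step 1: stack=$ S  input=b b $  — expand S -> A L b
step 2: stack=$ b L A  input=b b $  — expand A -> epsilon
step 3: stack=$ b L  input=b b $  — expand L -> b B b
step 4: stack=$ b b B b  input=b b $  — match b
step 5: stack=$ b b B  input=b $  — expand B -> epsilon
step 6: stack=$ b b  input=b $  — match b
step 7: stack=$ b  input=$  — error: top is terminal b but lookahead is $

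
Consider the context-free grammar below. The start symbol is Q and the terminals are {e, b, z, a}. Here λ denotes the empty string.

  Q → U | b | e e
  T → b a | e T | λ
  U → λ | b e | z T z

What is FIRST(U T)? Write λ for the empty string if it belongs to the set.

FIRST(T) = {λ, b, e}
FIRST(U) = {λ, b, z}
FIRST(Q) = {λ, b, e, z}  (via U)
FIRST(U T): take FIRST of each symbol in turn, carrying on past any symbol whose FIRST contains λ; result {λ, b, e, z}.

{λ, b, e, z}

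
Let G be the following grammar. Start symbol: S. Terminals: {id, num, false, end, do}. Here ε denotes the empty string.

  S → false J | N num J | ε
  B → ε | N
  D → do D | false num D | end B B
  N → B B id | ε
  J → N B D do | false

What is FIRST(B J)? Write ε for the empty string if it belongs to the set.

{do, end, false, id}

FIRST(D): from D→do D we get {do}; from D→false num D we get {false}; from D→end B B we get {end}. So FIRST(D) = {do, end, false}.
FIRST(S): from S→false J we get {false}; from S→N num J we get {id, num}; from S→ε we get {ε}. So FIRST(S) = {ε, false, id, num}.
FIRST(B): from B→ε we get {ε}; from B→N we get {ε, id}. So FIRST(B) = {ε, id}.
FIRST(N): from N→B B id we get {id}; from N→ε we get {ε}. So FIRST(N) = {ε, id}.
FIRST(J): from J→N B D do we get {do, end, false, id}; from J→false we get {false}. So FIRST(J) = {do, end, false, id}.
FIRST(B J): take FIRST of each symbol in turn, carrying on past any symbol whose FIRST contains ε; result {do, end, false, id}.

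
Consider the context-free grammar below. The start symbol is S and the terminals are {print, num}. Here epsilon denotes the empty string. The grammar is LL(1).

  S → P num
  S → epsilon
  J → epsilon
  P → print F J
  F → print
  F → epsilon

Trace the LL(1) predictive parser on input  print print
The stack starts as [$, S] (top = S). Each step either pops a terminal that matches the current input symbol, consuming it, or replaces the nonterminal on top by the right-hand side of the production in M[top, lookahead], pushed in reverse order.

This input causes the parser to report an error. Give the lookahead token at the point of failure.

     Stack            Input          Action
  1  $ S              print print $  expand S → P num
  2  $ num P          print print $  expand P → print F J
  3  $ num J F print  print print $  match print
  4  $ num J F        print $        expand F → print
  5  $ num J print    print $        match print
  6  $ num J          $              error: M[J, $] is empty

$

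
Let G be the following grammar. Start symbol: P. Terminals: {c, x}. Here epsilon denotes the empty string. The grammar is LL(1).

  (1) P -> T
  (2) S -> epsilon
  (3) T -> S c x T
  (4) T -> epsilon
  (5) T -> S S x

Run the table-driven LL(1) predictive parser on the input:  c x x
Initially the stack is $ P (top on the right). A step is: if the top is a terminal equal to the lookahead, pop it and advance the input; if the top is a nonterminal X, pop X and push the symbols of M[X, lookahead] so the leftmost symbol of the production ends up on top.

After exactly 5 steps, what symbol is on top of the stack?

step 1: stack=$ P  input=c x x $  — expand P -> T
step 2: stack=$ T  input=c x x $  — expand T -> S c x T
step 3: stack=$ T x c S  input=c x x $  — expand S -> epsilon
step 4: stack=$ T x c  input=c x x $  — match c
step 5: stack=$ T x  input=x x $  — match x
Stack after step 5: $ T (top = T).

T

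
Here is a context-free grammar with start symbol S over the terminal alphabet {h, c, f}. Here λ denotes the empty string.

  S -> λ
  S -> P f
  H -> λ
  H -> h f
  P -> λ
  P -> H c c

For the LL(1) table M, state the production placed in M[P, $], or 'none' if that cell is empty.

FIRST(H): from H->λ we get {λ}; from H->h f we get {h}. So FIRST(H) = {λ, h}.
FIRST(P): from P->λ we get {λ}; from P->H c c we get {c, h}. So FIRST(P) = {λ, c, h}.
FIRST(S): from S->λ we get {λ}; from S->P f we get {c, f, h}. So FIRST(S) = {λ, c, f, h}.
FOLLOW(S) includes $ since S is the start symbol.
FOLLOW(P): in S->P f, P is followed by f with FIRST {f}. Thus FOLLOW(P) = {f}.
For P -> λ: FIRST(λ) = {λ}, so it goes in M[P, t] for t ∈ {}; since λ ∈ FIRST, also for every t ∈ FOLLOW(P) = {f}.
For P -> H c c: FIRST(H c c) = {c, h}, so it goes in M[P, t] for t ∈ {c, h}.
None of these place a production in M[P, $].

none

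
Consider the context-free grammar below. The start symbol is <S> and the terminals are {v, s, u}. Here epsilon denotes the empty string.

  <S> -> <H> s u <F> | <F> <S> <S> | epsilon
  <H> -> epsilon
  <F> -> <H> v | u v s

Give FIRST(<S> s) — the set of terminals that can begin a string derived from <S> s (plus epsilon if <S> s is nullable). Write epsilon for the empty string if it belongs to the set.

{s, u, v}

FIRST(<H>) = {epsilon}
FIRST(<F>) = {u, v}  (via <H> v)
FIRST(<S>) = {epsilon, s, u, v}  (via <H> s u <F>, <F> <S> <S>)
FIRST(<S> s): take FIRST of each symbol in turn, carrying on past any symbol whose FIRST contains epsilon; result {s, u, v}.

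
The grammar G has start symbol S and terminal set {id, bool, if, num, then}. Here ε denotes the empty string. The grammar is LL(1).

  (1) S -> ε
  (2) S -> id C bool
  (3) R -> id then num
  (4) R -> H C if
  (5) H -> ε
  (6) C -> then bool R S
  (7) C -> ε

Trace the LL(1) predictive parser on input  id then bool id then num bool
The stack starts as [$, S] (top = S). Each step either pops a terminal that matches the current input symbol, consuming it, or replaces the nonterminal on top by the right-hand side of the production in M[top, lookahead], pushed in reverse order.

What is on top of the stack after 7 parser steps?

step 1: stack=$ S  input=id then bool id then num bool $  — expand S -> id C bool
step 2: stack=$ bool C id  input=id then bool id then num bool $  — match id
step 3: stack=$ bool C  input=then bool id then num bool $  — expand C -> then bool R S
step 4: stack=$ bool S R bool then  input=then bool id then num bool $  — match then
step 5: stack=$ bool S R bool  input=bool id then num bool $  — match bool
step 6: stack=$ bool S R  input=id then num bool $  — expand R -> id then num
step 7: stack=$ bool S num then id  input=id then num bool $  — match id
Stack after step 7: $ bool S num then (top = then).

then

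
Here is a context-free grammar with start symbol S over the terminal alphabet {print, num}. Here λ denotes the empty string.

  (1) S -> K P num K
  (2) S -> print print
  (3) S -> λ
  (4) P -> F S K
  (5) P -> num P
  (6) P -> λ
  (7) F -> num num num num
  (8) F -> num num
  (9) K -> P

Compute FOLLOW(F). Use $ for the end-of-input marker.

{$, num, print}

FIRST(F) = {num}
FIRST(P) = {λ, num}  (via F S K)
FIRST(K) = {λ, num}  (via P)
FIRST(S) = {λ, num, print}  (via K P num K)
FOLLOW(S) includes $ since S is the start symbol.
FOLLOW(S): in P->F S K, S is followed by K with FIRST {λ, num}; in P->F S K, the suffix after S is nullable, so FOLLOW(S) ⊇ FOLLOW(P) = {$, num}. Thus FOLLOW(S) = {$, num}.
FOLLOW(P): in S->K P num K, P is followed by num K with FIRST {num}; in P->num P, the suffix after P is empty (adds nothing new); in K->P, the suffix after P is empty, so FOLLOW(P) ⊇ FOLLOW(K) = {$, num}. Thus FOLLOW(P) = {$, num}.
FOLLOW(F): in P->F S K, F is followed by S K with FIRST {λ, num, print}; in P->F S K, the suffix after F is nullable, so FOLLOW(F) ⊇ FOLLOW(P) = {$, num}. Thus FOLLOW(F) = {$, num, print}.
FOLLOW(K): in S->K P num K (occurrence 1), K is followed by P num K with FIRST {num}; in S->K P num K (occurrence 2), the suffix after K is empty, so FOLLOW(K) ⊇ FOLLOW(S) = {$, num}; in P->F S K, the suffix after K is empty, so FOLLOW(K) ⊇ FOLLOW(P) = {$, num}. Thus FOLLOW(K) = {$, num}.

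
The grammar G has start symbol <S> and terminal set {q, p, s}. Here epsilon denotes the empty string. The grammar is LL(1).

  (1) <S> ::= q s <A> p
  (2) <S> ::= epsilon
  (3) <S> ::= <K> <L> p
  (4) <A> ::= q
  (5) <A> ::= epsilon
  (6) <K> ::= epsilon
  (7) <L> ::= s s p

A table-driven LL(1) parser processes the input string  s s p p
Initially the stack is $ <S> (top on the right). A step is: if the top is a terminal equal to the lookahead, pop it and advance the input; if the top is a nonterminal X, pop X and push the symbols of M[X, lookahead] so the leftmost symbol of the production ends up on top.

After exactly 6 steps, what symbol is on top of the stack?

p

step 1: stack=$ <S>  input=s s p p $  — expand <S> ::= <K> <L> p
step 2: stack=$ p <L> <K>  input=s s p p $  — expand <K> ::= epsilon
step 3: stack=$ p <L>  input=s s p p $  — expand <L> ::= s s p
step 4: stack=$ p p s s  input=s s p p $  — match s
step 5: stack=$ p p s  input=s p p $  — match s
step 6: stack=$ p p  input=p p $  — match p
Stack after step 6: $ p (top = p).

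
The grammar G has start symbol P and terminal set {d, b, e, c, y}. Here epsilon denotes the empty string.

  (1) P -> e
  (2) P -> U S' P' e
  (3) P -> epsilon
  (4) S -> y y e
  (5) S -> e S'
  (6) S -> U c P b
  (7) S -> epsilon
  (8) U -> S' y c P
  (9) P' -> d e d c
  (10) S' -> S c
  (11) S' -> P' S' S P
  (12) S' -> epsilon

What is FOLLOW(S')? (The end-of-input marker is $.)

FIRST(P') = {d}
FIRST(P) = {epsilon, c, d, e, y}  (via U S' P' e)
FIRST(S) = {epsilon, c, d, e, y}  (via U c P b)
FIRST(S') = {epsilon, c, d, e, y}  (via S c, P' S' S P)
FIRST(U) = {c, d, e, y}  (via S' y c P)
FOLLOW(P) includes $ since P is the start symbol.
FOLLOW(U): in P->U S' P' e, U is followed by S' P' e with FIRST {c, d, e, y}; in S->U c P b, U is followed by c P b with FIRST {c}. Thus FOLLOW(U) = {c, d, e, y}.
FOLLOW(P): in S->U c P b, P is followed by b with FIRST {b}; in U->S' y c P, the suffix after P is empty, so FOLLOW(P) ⊇ FOLLOW(U) = {c, d, e, y}; in S'->P' S' S P, the suffix after P is empty, so FOLLOW(P) ⊇ FOLLOW(S') = {c, d, e, y}. Thus FOLLOW(P) = {$, b, c, d, e, y}.
FOLLOW(S): in S'->S c, S is followed by c with FIRST {c}; in S'->P' S' S P, S is followed by P with FIRST {epsilon, c, d, e, y}; in S'->P' S' S P, the suffix after S is nullable, so FOLLOW(S) ⊇ FOLLOW(S') = {c, d, e, y}. Thus FOLLOW(S) = {c, d, e, y}.
FOLLOW(S'): in P->U S' P' e, S' is followed by P' e with FIRST {d}; in S->e S', the suffix after S' is empty, so FOLLOW(S') ⊇ FOLLOW(S) = {c, d, e, y}; in U->S' y c P, S' is followed by y c P with FIRST {y}; in S'->P' S' S P, S' is followed by S P with FIRST {epsilon, c, d, e, y}; in S'->P' S' S P, the suffix after S' is nullable (adds nothing new). Thus FOLLOW(S') = {c, d, e, y}.
FOLLOW(P'): in P->U S' P' e, P' is followed by e with FIRST {e}; in S'->P' S' S P, P' is followed by S' S P with FIRST {epsilon, c, d, e, y}; in S'->P' S' S P, the suffix after P' is nullable, so FOLLOW(P') ⊇ FOLLOW(S') = {c, d, e, y}. Thus FOLLOW(P') = {c, d, e, y}.

{c, d, e, y}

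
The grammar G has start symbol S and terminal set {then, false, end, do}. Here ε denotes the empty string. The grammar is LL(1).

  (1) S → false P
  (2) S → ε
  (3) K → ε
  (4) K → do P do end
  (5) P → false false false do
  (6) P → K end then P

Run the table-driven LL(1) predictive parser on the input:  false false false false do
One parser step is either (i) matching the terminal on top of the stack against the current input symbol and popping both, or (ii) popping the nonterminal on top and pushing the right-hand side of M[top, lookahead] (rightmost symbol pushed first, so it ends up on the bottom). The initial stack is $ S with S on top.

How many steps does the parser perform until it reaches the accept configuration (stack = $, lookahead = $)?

7

step 1: stack=$ S  input=false false false false do $  — expand S → false P
step 2: stack=$ P false  input=false false false false do $  — match false
step 3: stack=$ P  input=false false false do $  — expand P → false false false do
step 4: stack=$ do false false false  input=false false false do $  — match false
step 5: stack=$ do false false  input=false false do $  — match false
step 6: stack=$ do false  input=false do $  — match false
step 7: stack=$ do  input=do $  — match do
Accept reached after 7 steps.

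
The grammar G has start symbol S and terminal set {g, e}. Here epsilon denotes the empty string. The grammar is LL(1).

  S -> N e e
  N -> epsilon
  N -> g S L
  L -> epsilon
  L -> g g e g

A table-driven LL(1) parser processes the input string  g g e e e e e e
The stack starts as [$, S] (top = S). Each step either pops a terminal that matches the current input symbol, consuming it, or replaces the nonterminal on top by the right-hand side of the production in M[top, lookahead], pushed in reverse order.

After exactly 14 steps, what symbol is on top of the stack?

e

step 1: stack=$ S  input=g g e e e e e e $  — expand S -> N e e
step 2: stack=$ e e N  input=g g e e e e e e $  — expand N -> g S L
step 3: stack=$ e e L S g  input=g g e e e e e e $  — match g
step 4: stack=$ e e L S  input=g e e e e e e $  — expand S -> N e e
step 5: stack=$ e e L e e N  input=g e e e e e e $  — expand N -> g S L
step 6: stack=$ e e L e e L S g  input=g e e e e e e $  — match g
step 7: stack=$ e e L e e L S  input=e e e e e e $  — expand S -> N e e
step 8: stack=$ e e L e e L e e N  input=e e e e e e $  — expand N -> epsilon
step 9: stack=$ e e L e e L e e  input=e e e e e e $  — match e
step 10: stack=$ e e L e e L e  input=e e e e e $  — match e
step 11: stack=$ e e L e e L  input=e e e e $  — expand L -> epsilon
step 12: stack=$ e e L e e  input=e e e e $  — match e
step 13: stack=$ e e L e  input=e e e $  — match e
step 14: stack=$ e e L  input=e e $  — expand L -> epsilon
Stack after step 14: $ e e (top = e).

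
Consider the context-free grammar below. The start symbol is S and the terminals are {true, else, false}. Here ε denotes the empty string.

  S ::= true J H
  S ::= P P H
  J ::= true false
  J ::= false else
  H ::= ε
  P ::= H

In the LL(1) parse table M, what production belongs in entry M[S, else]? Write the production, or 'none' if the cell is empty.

FIRST(J) = {false, true}
FIRST(H) = {ε}
FIRST(P) = {ε}  (via H)
FIRST(S) = {ε, true}  (via P P H)
FOLLOW(S) includes $ since S is the start symbol.
FOLLOW(S): S appears on no right-hand side. Thus FOLLOW(S) = {$}.
For S ::= true J H: FIRST(true J H) = {true}, so it goes in M[S, t] for t ∈ {true}.
For S ::= P P H: FIRST(P P H) = {ε}, so it goes in M[S, t] for t ∈ {}; since ε ∈ FIRST, also for every t ∈ FOLLOW(S) = {$}.
None of these place a production in M[S, else].

none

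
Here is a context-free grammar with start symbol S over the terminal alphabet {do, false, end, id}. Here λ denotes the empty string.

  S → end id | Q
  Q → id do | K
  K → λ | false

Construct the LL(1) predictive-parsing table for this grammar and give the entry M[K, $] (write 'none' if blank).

FIRST(K) = {λ, false}
FIRST(Q) = {λ, false, id}  (via K)
FIRST(S) = {λ, end, false, id}  (via Q)
FOLLOW(S) includes $ since S is the start symbol.
FOLLOW(Q): in S→Q, the suffix after Q is empty, so FOLLOW(Q) ⊇ FOLLOW(S) = {$}. Thus FOLLOW(Q) = {$}.
FOLLOW(K): in Q→K, the suffix after K is empty, so FOLLOW(K) ⊇ FOLLOW(Q) = {$}. Thus FOLLOW(K) = {$}.
For K → λ: FIRST(λ) = {λ}, so it goes in M[K, t] for t ∈ {}; since λ ∈ FIRST, also for every t ∈ FOLLOW(K) = {$}.
For K → false: FIRST(false) = {false}, so it goes in M[K, t] for t ∈ {false}.

K → λ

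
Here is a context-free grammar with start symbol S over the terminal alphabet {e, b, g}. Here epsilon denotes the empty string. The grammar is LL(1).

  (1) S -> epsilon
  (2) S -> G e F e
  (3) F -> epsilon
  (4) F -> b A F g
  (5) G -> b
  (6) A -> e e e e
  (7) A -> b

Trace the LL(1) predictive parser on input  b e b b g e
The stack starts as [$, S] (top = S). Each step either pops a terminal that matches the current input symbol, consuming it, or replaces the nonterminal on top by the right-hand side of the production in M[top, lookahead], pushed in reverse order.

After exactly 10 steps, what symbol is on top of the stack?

e

step 1: stack=$ S  input=b e b b g e $  — expand S -> G e F e
step 2: stack=$ e F e G  input=b e b b g e $  — expand G -> b
step 3: stack=$ e F e b  input=b e b b g e $  — match b
step 4: stack=$ e F e  input=e b b g e $  — match e
step 5: stack=$ e F  input=b b g e $  — expand F -> b A F g
step 6: stack=$ e g F A b  input=b b g e $  — match b
step 7: stack=$ e g F A  input=b g e $  — expand A -> b
step 8: stack=$ e g F b  input=b g e $  — match b
step 9: stack=$ e g F  input=g e $  — expand F -> epsilon
step 10: stack=$ e g  input=g e $  — match g
Stack after step 10: $ e (top = e).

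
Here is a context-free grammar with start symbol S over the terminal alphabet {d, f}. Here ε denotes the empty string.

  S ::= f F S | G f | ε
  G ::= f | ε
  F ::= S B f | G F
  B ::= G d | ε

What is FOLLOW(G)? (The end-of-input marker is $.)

{d, f}

FIRST(G): from G::=f we get {f}; from G::=ε we get {ε}. So FIRST(G) = {ε, f}.
FIRST(S): from S::=f F S we get {f}; from S::=G f we get {f}; from S::=ε we get {ε}. So FIRST(S) = {ε, f}.
FIRST(B): from B::=G d we get {d, f}; from B::=ε we get {ε}. So FIRST(B) = {ε, d, f}.
FIRST(F): from F::=S B f we get {d, f}; from F::=G F we get {d, f}. So FIRST(F) = {d, f}.
FOLLOW(S) includes $ since S is the start symbol.
FOLLOW(S): in S::=f F S, the suffix after S is empty (adds nothing new); in F::=S B f, S is followed by B f with FIRST {d, f}. Thus FOLLOW(S) = {$, d, f}.
FOLLOW(G): in S::=G f, G is followed by f with FIRST {f}; in F::=G F, G is followed by F with FIRST {d, f}; in B::=G d, G is followed by d with FIRST {d}. Thus FOLLOW(G) = {d, f}.
FOLLOW(F): in S::=f F S, F is followed by S with FIRST {ε, f}; in S::=f F S, the suffix after F is nullable, so FOLLOW(F) ⊇ FOLLOW(S) = {$, d, f}; in F::=G F, the suffix after F is empty (adds nothing new). Thus FOLLOW(F) = {$, d, f}.
FOLLOW(B): in F::=S B f, B is followed by f with FIRST {f}. Thus FOLLOW(B) = {f}.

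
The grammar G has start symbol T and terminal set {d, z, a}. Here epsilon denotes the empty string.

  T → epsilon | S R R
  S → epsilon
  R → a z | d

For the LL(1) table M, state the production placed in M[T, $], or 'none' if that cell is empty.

FIRST(S): from S→epsilon we get {epsilon}. So FIRST(S) = {epsilon}.
FIRST(R): from R→a z we get {a}; from R→d we get {d}. So FIRST(R) = {a, d}.
FIRST(T): from T→epsilon we get {epsilon}; from T→S R R we get {a, d}. So FIRST(T) = {epsilon, a, d}.
FOLLOW(T) includes $ since T is the start symbol.
FOLLOW(T): T appears on no right-hand side. Thus FOLLOW(T) = {$}.
For T → epsilon: FIRST(epsilon) = {epsilon}, so it goes in M[T, t] for t ∈ {}; since epsilon ∈ FIRST, also for every t ∈ FOLLOW(T) = {$}.
For T → S R R: FIRST(S R R) = {a, d}, so it goes in M[T, t] for t ∈ {a, d}.

T → epsilon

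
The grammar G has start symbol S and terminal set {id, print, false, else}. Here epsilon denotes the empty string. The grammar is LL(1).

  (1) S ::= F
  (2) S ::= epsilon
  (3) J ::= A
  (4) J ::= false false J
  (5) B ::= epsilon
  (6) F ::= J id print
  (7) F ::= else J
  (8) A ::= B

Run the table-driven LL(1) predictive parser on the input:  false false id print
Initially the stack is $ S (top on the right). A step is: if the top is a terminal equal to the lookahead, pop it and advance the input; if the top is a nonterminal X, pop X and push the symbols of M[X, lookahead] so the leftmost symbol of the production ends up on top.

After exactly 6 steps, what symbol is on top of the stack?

step 1: stack=$ S  input=false false id print $  — expand S ::= F
step 2: stack=$ F  input=false false id print $  — expand F ::= J id print
step 3: stack=$ print id J  input=false false id print $  — expand J ::= false false J
step 4: stack=$ print id J false false  input=false false id print $  — match false
step 5: stack=$ print id J false  input=false id print $  — match false
step 6: stack=$ print id J  input=id print $  — expand J ::= A
Stack after step 6: $ print id A (top = A).

A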